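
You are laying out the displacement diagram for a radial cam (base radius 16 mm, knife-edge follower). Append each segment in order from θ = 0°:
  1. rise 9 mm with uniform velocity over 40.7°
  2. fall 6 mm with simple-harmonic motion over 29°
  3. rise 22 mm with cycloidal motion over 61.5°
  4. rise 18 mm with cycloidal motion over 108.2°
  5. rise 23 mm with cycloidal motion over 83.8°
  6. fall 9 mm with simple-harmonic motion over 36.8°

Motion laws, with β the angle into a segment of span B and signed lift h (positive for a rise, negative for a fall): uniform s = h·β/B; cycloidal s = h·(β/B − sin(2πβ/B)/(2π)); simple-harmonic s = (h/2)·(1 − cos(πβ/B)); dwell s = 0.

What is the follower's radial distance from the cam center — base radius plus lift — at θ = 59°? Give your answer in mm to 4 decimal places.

seg 1 [0°–40.7°] uniform, h=9: full span → s += 9 → s = 9.0000
seg 2 [40.7°–69.7°] simple-harmonic, h=-6: θ=59° here. β=18.3, B=29. -6/2·(1 − cos(π·0.6310)) = -4.2004 → s = 4.7996
radial distance = base radius + s = 16 + 4.7996 = 20.7996

20.7996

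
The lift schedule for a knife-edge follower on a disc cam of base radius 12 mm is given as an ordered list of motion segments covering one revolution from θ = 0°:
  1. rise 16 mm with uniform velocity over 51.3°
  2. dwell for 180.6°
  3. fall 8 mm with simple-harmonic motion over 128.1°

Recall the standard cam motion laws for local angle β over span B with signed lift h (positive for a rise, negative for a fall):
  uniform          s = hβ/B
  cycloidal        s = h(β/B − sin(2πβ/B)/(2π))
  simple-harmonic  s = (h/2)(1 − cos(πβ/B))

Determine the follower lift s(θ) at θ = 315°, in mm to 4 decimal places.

seg 1 [0°–51.3°] uniform, h=16: full span → s += 16 → s = 16.0000
seg 2 [51.3°–231.9°] dwell: s stays 16.0000
seg 3 [231.9°–360°] simple-harmonic, h=-8: θ=315° here. β=83.1, B=128.1. -8/2·(1 − cos(π·0.6487)) = -5.8015 → s = 10.1985

10.1985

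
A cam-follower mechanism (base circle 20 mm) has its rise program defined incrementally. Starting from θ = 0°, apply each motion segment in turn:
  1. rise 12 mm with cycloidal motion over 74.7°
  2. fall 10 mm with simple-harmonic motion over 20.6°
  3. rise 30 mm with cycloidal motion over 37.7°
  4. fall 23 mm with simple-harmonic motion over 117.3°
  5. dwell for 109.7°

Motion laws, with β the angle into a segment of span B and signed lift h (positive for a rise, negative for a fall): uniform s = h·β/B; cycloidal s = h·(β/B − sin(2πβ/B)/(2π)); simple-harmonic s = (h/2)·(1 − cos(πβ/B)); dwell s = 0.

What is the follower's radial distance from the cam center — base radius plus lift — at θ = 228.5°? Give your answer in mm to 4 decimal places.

seg 1 [0°–74.7°] cycloidal, h=12: full span → s += 12 → s = 12.0000
seg 2 [74.7°–95.3°] simple-harmonic, h=-10: full span → s += -10 → s = 2.0000
seg 3 [95.3°–133°] cycloidal, h=30: full span → s += 30 → s = 32.0000
seg 4 [133°–250.3°] simple-harmonic, h=-23: θ=228.5° here. β=95.5, B=117.3. -23/2·(1 − cos(π·0.8142)) = -21.0949 → s = 10.9051
radial distance = base radius + s = 20 + 10.9051 = 30.9051

30.9051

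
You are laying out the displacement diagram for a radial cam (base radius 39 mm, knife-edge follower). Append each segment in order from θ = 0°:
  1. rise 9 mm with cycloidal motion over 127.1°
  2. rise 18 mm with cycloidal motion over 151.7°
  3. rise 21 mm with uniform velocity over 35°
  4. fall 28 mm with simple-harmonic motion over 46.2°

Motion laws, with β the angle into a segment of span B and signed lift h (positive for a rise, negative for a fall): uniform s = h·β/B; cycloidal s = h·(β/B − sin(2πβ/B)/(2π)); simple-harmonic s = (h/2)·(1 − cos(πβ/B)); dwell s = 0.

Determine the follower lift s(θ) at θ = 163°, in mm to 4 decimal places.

seg 1 [0°–127.1°] cycloidal, h=9: full span → s += 9 → s = 9.0000
seg 2 [127.1°–278.8°] cycloidal, h=18: θ=163° here. β=35.9, B=151.7. 18·(0.2367 − sin(2π·0.2367)/(2π)) = 1.4050 → s = 10.4050

10.4050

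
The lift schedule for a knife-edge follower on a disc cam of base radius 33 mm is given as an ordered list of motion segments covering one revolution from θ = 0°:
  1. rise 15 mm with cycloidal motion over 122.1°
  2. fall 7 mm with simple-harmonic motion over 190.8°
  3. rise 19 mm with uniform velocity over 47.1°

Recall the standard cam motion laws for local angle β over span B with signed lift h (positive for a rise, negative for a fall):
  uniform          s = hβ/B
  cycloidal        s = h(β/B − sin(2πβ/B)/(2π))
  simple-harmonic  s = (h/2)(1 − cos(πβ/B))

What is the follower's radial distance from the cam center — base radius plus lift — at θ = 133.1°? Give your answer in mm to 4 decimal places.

seg 1 [0°–122.1°] cycloidal, h=15: full span → s += 15 → s = 15.0000
seg 2 [122.1°–312.9°] simple-harmonic, h=-7: θ=133.1° here. β=11, B=190.8. -7/2·(1 − cos(π·0.0577)) = -0.0573 → s = 14.9427
radial distance = base radius + s = 33 + 14.9427 = 47.9427

47.9427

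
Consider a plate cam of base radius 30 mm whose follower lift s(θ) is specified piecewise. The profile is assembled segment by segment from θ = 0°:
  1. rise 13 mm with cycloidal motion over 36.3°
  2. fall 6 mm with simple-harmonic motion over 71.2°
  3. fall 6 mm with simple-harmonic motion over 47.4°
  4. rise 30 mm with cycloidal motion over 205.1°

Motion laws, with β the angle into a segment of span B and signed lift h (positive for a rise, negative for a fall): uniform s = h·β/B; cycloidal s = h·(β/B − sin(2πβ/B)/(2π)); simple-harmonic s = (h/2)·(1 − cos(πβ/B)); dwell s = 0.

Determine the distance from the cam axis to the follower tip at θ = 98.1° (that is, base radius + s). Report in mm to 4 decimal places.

seg 1 [0°–36.3°] cycloidal, h=13: full span → s += 13 → s = 13.0000
seg 2 [36.3°–107.5°] simple-harmonic, h=-6: θ=98.1° here. β=61.8, B=71.2. -6/2·(1 − cos(π·0.8680)) = -5.7456 → s = 7.2544
radial distance = base radius + s = 30 + 7.2544 = 37.2544

37.2544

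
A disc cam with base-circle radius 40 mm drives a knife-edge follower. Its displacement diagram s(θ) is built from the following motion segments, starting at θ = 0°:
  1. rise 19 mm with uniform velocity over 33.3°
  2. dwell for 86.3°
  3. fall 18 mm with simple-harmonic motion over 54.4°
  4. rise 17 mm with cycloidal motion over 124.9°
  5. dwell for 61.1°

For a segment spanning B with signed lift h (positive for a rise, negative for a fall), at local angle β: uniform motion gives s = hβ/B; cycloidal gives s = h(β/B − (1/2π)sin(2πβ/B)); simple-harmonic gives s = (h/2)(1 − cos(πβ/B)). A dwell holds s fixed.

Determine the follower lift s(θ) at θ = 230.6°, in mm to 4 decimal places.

seg 1 [0°–33.3°] uniform, h=19: full span → s += 19 → s = 19.0000
seg 2 [33.3°–119.6°] dwell: s stays 19.0000
seg 3 [119.6°–174°] simple-harmonic, h=-18: full span → s += -18 → s = 1.0000
seg 4 [174°–298.9°] cycloidal, h=17: θ=230.6° here. β=56.6, B=124.9. 17·(0.4532 − sin(2π·0.4532)/(2π)) = 6.9190 → s = 7.9190

7.9190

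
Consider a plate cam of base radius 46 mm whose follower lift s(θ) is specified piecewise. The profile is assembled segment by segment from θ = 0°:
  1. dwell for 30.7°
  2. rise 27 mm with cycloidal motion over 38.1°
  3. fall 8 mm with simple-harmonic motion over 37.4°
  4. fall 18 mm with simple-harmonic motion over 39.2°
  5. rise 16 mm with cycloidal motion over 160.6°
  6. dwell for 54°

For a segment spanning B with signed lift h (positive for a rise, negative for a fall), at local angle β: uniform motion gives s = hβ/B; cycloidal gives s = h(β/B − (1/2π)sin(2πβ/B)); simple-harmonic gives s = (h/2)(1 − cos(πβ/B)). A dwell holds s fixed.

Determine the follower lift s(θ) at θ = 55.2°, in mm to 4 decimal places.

seg 1 [0°–30.7°] dwell: s stays 0.0000
seg 2 [30.7°–68.8°] cycloidal, h=27: θ=55.2° here. β=24.5, B=38.1. 27·(0.6430 − sin(2π·0.6430)/(2π)) = 20.7250 → s = 20.7250

20.7250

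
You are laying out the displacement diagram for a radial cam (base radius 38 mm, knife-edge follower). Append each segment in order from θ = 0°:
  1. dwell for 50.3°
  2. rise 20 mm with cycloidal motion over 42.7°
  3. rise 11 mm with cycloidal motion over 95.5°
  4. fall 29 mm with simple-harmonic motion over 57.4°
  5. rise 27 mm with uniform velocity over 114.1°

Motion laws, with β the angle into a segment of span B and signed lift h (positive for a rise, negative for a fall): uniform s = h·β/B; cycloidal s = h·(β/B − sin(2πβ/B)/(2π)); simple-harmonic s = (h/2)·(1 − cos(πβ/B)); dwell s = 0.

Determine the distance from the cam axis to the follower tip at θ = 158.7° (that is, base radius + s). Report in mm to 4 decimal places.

seg 1 [0°–50.3°] dwell: s stays 0.0000
seg 2 [50.3°–93°] cycloidal, h=20: full span → s += 20 → s = 20.0000
seg 3 [93°–188.5°] cycloidal, h=11: θ=158.7° here. β=65.7, B=95.5. 11·(0.6880 − sin(2π·0.6880)/(2π)) = 9.1869 → s = 29.1869
radial distance = base radius + s = 38 + 29.1869 = 67.1869

67.1869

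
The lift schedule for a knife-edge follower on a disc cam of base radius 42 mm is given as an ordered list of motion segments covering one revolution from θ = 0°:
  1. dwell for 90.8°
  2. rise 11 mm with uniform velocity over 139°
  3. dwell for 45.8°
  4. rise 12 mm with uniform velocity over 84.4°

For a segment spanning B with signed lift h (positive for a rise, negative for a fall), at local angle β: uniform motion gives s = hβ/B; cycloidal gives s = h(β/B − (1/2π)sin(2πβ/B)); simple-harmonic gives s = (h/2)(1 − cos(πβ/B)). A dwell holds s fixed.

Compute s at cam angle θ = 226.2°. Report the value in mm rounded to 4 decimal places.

seg 1 [0°–90.8°] dwell: s stays 0.0000
seg 2 [90.8°–229.8°] uniform, h=11: θ=226.2° here. β=135.4, B=139. 11·135.4/139 = 10.7151 → s = 10.7151

10.7151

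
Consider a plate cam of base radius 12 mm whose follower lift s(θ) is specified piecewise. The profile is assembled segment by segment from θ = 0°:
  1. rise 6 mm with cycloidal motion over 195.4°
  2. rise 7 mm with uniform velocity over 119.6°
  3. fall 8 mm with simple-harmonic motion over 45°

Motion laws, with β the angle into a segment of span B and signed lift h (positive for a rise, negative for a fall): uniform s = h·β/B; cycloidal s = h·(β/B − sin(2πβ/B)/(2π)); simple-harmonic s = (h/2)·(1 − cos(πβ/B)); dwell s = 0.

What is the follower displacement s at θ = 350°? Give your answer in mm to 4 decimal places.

seg 1 [0°–195.4°] cycloidal, h=6: full span → s += 6 → s = 6.0000
seg 2 [195.4°–315°] uniform, h=7: full span → s += 7 → s = 13.0000
seg 3 [315°–360°] simple-harmonic, h=-8: θ=350° here. β=35, B=45. -8/2·(1 − cos(π·0.7778)) = -7.0642 → s = 5.9358

5.9358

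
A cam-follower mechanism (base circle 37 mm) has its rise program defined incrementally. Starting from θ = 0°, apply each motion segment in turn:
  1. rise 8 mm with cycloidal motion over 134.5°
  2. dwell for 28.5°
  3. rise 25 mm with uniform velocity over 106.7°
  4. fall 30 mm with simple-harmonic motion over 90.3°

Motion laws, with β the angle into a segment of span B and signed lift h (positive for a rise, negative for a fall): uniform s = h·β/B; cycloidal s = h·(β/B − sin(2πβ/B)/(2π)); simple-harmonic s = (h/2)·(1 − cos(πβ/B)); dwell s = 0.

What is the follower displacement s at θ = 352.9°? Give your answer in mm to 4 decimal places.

seg 1 [0°–134.5°] cycloidal, h=8: full span → s += 8 → s = 8.0000
seg 2 [134.5°–163°] dwell: s stays 8.0000
seg 3 [163°–269.7°] uniform, h=25: full span → s += 25 → s = 33.0000
seg 4 [269.7°–360°] simple-harmonic, h=-30: θ=352.9° here. β=83.2, B=90.3. -30/2·(1 − cos(π·0.9214)) = -29.5447 → s = 3.4553

3.4553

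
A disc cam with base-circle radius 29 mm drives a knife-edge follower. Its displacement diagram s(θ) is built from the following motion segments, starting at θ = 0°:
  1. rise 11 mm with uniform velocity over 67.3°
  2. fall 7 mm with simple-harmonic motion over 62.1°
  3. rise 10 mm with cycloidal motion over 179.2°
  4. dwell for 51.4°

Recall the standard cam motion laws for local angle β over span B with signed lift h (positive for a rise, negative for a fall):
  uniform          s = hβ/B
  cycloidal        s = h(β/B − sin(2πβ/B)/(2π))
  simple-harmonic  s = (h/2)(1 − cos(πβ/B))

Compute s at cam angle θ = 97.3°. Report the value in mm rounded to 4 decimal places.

seg 1 [0°–67.3°] uniform, h=11: full span → s += 11 → s = 11.0000
seg 2 [67.3°–129.4°] simple-harmonic, h=-7: θ=97.3° here. β=30, B=62.1. -7/2·(1 − cos(π·0.4831)) = -3.3142 → s = 7.6858

7.6858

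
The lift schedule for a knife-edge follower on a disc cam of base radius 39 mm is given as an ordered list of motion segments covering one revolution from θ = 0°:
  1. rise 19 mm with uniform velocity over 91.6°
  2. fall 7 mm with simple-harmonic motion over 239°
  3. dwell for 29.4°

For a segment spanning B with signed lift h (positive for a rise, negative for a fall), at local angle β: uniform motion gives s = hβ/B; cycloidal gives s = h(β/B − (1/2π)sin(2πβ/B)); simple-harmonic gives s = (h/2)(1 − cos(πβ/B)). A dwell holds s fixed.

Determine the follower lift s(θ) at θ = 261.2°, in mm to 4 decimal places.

seg 1 [0°–91.6°] uniform, h=19: full span → s += 19 → s = 19.0000
seg 2 [91.6°–330.6°] simple-harmonic, h=-7: θ=261.2° here. β=169.6, B=239. -7/2·(1 − cos(π·0.7096)) = -5.6419 → s = 13.3581

13.3581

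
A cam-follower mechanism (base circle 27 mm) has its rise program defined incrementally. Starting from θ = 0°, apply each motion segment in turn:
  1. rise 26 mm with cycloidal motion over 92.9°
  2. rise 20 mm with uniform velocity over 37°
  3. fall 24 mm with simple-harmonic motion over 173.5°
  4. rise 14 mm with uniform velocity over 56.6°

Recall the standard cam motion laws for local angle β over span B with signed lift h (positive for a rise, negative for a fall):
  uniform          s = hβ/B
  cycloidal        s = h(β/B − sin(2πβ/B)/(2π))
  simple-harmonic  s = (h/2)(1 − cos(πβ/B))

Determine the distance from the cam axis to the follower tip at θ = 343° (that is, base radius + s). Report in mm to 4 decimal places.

seg 1 [0°–92.9°] cycloidal, h=26: full span → s += 26 → s = 26.0000
seg 2 [92.9°–129.9°] uniform, h=20: full span → s += 20 → s = 46.0000
seg 3 [129.9°–303.4°] simple-harmonic, h=-24: full span → s += -24 → s = 22.0000
seg 4 [303.4°–360°] uniform, h=14: θ=343° here. β=39.6, B=56.6. 14·39.6/56.6 = 9.7951 → s = 31.7951
radial distance = base radius + s = 27 + 31.7951 = 58.7951

58.7951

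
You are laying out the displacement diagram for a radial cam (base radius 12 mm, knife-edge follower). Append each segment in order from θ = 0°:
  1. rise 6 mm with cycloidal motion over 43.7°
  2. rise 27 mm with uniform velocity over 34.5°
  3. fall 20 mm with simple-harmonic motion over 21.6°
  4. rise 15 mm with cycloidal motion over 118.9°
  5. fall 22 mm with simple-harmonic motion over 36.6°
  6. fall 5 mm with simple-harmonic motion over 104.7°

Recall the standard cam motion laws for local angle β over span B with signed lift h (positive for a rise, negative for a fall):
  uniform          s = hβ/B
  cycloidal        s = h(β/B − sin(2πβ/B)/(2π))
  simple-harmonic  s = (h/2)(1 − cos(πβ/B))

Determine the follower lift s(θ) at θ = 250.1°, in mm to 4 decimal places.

seg 1 [0°–43.7°] cycloidal, h=6: full span → s += 6 → s = 6.0000
seg 2 [43.7°–78.2°] uniform, h=27: full span → s += 27 → s = 33.0000
seg 3 [78.2°–99.8°] simple-harmonic, h=-20: full span → s += -20 → s = 13.0000
seg 4 [99.8°–218.7°] cycloidal, h=15: full span → s += 15 → s = 28.0000
seg 5 [218.7°–255.3°] simple-harmonic, h=-22: θ=250.1° here. β=31.4, B=36.6. -22/2·(1 − cos(π·0.8579)) = -20.9223 → s = 7.0777

7.0777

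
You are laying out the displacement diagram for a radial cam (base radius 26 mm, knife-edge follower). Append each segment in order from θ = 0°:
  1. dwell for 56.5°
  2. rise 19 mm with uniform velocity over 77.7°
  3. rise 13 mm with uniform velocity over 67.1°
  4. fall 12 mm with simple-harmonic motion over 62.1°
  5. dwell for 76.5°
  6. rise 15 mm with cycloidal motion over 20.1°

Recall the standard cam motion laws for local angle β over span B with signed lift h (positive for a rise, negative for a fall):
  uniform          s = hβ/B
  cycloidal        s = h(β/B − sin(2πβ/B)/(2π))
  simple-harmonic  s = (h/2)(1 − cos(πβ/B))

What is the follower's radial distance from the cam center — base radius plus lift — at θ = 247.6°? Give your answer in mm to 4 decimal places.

seg 1 [0°–56.5°] dwell: s stays 0.0000
seg 2 [56.5°–134.2°] uniform, h=19: full span → s += 19 → s = 19.0000
seg 3 [134.2°–201.3°] uniform, h=13: full span → s += 13 → s = 32.0000
seg 4 [201.3°–263.4°] simple-harmonic, h=-12: θ=247.6° here. β=46.3, B=62.1. -12/2·(1 − cos(π·0.7456)) = -10.1832 → s = 21.8168
radial distance = base radius + s = 26 + 21.8168 = 47.8168

47.8168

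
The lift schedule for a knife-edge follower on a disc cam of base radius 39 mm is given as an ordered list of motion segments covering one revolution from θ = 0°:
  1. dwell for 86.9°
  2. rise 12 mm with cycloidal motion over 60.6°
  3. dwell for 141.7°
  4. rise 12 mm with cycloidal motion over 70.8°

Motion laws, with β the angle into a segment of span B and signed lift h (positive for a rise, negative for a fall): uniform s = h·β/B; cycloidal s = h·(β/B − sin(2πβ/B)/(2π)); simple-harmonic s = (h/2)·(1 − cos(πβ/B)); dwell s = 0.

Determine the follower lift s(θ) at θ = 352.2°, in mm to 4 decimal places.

seg 1 [0°–86.9°] dwell: s stays 0.0000
seg 2 [86.9°–147.5°] cycloidal, h=12: full span → s += 12 → s = 12.0000
seg 3 [147.5°–289.2°] dwell: s stays 12.0000
seg 4 [289.2°–360°] cycloidal, h=12: θ=352.2° here. β=63, B=70.8. 12·(0.8898 − sin(2π·0.8898)/(2π)) = 11.8969 → s = 23.8969

23.8969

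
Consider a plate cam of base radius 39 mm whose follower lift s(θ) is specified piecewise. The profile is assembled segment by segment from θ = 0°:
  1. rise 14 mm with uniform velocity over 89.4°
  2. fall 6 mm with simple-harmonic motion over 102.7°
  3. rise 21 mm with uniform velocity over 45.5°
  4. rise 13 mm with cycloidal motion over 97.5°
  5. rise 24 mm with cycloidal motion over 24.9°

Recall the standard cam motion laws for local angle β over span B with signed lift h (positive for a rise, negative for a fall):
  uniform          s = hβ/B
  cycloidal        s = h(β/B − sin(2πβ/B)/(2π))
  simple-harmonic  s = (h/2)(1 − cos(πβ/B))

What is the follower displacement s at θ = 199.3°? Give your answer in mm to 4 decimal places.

seg 1 [0°–89.4°] uniform, h=14: full span → s += 14 → s = 14.0000
seg 2 [89.4°–192.1°] simple-harmonic, h=-6: full span → s += -6 → s = 8.0000
seg 3 [192.1°–237.6°] uniform, h=21: θ=199.3° here. β=7.2, B=45.5. 21·7.2/45.5 = 3.3231 → s = 11.3231

11.3231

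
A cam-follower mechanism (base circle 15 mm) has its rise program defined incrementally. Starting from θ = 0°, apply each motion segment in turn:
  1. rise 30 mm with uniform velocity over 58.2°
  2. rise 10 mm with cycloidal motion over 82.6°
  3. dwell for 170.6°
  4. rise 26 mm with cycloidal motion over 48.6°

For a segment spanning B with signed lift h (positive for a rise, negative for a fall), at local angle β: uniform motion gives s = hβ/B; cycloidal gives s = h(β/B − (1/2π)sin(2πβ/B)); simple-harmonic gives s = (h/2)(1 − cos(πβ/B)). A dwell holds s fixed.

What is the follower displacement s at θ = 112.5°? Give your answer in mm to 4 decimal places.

seg 1 [0°–58.2°] uniform, h=30: full span → s += 30 → s = 30.0000
seg 2 [58.2°–140.8°] cycloidal, h=10: θ=112.5° here. β=54.3, B=82.6. 10·(0.6574 − sin(2π·0.6574)/(2π)) = 7.9034 → s = 37.9034

37.9034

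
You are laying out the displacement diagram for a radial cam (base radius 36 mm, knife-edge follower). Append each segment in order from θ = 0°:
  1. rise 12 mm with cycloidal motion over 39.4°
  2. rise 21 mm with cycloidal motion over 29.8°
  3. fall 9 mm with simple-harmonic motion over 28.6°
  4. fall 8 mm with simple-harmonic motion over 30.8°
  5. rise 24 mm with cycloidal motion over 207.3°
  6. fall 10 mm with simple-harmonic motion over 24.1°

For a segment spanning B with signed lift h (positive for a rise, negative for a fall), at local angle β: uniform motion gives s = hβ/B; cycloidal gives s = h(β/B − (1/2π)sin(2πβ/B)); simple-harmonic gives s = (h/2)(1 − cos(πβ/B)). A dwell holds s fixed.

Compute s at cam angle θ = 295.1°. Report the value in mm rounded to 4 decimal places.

seg 1 [0°–39.4°] cycloidal, h=12: full span → s += 12 → s = 12.0000
seg 2 [39.4°–69.2°] cycloidal, h=21: full span → s += 21 → s = 33.0000
seg 3 [69.2°–97.8°] simple-harmonic, h=-9: full span → s += -9 → s = 24.0000
seg 4 [97.8°–128.6°] simple-harmonic, h=-8: full span → s += -8 → s = 16.0000
seg 5 [128.6°–335.9°] cycloidal, h=24: θ=295.1° here. β=166.5, B=207.3. 24·(0.8032 − sin(2π·0.8032)/(2π)) = 22.8848 → s = 38.8848

38.8848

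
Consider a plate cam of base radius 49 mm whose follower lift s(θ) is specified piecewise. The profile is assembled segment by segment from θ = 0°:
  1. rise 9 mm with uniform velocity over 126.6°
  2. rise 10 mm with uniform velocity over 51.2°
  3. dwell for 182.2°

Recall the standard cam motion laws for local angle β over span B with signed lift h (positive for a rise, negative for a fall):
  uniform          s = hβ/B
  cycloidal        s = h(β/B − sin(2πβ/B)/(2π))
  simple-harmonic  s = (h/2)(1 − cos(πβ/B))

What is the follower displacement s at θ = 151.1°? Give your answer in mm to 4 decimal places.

seg 1 [0°–126.6°] uniform, h=9: full span → s += 9 → s = 9.0000
seg 2 [126.6°–177.8°] uniform, h=10: θ=151.1° here. β=24.5, B=51.2. 10·24.5/51.2 = 4.7852 → s = 13.7852

13.7852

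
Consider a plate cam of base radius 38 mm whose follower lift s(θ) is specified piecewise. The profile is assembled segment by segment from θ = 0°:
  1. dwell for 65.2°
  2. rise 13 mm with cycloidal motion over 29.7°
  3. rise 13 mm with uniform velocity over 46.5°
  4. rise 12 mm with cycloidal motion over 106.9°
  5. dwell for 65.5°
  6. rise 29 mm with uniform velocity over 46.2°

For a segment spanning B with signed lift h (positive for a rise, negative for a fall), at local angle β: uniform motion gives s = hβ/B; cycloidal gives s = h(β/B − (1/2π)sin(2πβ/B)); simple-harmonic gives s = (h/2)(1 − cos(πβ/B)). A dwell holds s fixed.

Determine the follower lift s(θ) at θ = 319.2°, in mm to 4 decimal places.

seg 1 [0°–65.2°] dwell: s stays 0.0000
seg 2 [65.2°–94.9°] cycloidal, h=13: full span → s += 13 → s = 13.0000
seg 3 [94.9°–141.4°] uniform, h=13: full span → s += 13 → s = 26.0000
seg 4 [141.4°–248.3°] cycloidal, h=12: full span → s += 12 → s = 38.0000
seg 5 [248.3°–313.8°] dwell: s stays 38.0000
seg 6 [313.8°–360°] uniform, h=29: θ=319.2° here. β=5.4, B=46.2. 29·5.4/46.2 = 3.3896 → s = 41.3896

41.3896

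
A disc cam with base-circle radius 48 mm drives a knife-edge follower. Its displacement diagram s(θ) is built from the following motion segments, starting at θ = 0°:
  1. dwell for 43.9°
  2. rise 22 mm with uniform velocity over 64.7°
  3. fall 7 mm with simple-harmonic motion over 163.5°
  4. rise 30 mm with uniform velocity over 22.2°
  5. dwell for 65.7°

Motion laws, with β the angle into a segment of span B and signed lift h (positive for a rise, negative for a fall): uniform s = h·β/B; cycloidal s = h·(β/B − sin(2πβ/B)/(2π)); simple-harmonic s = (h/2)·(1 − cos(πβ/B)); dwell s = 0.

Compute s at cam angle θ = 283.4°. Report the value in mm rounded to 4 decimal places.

seg 1 [0°–43.9°] dwell: s stays 0.0000
seg 2 [43.9°–108.6°] uniform, h=22: full span → s += 22 → s = 22.0000
seg 3 [108.6°–272.1°] simple-harmonic, h=-7: full span → s += -7 → s = 15.0000
seg 4 [272.1°–294.3°] uniform, h=30: θ=283.4° here. β=11.3, B=22.2. 30·11.3/22.2 = 15.2703 → s = 30.2703

30.2703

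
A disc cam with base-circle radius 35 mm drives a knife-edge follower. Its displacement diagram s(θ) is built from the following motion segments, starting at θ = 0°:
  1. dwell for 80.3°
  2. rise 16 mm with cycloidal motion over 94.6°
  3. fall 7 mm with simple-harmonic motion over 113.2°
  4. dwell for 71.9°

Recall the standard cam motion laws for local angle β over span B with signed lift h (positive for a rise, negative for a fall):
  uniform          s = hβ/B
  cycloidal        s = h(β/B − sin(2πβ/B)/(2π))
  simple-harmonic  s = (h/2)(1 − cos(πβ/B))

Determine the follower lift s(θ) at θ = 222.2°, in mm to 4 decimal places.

seg 1 [0°–80.3°] dwell: s stays 0.0000
seg 2 [80.3°–174.9°] cycloidal, h=16: full span → s += 16 → s = 16.0000
seg 3 [174.9°–288.1°] simple-harmonic, h=-7: θ=222.2° here. β=47.3, B=113.2. -7/2·(1 − cos(π·0.4178)) = -2.6066 → s = 13.3934

13.3934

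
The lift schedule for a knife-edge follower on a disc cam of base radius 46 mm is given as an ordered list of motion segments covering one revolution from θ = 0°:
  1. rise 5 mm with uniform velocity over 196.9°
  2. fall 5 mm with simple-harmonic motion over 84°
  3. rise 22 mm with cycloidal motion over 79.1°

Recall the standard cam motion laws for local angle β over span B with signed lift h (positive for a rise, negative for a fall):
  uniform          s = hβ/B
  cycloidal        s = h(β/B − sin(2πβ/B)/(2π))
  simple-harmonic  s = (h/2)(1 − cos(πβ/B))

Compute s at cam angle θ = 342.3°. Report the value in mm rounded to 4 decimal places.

seg 1 [0°–196.9°] uniform, h=5: full span → s += 5 → s = 5.0000
seg 2 [196.9°–280.9°] simple-harmonic, h=-5: full span → s += -5 → s = 0.0000
seg 3 [280.9°–360°] cycloidal, h=22: θ=342.3° here. β=61.4, B=79.1. 22·(0.7762 − sin(2π·0.7762)/(2π)) = 20.5311 → s = 20.5311

20.5311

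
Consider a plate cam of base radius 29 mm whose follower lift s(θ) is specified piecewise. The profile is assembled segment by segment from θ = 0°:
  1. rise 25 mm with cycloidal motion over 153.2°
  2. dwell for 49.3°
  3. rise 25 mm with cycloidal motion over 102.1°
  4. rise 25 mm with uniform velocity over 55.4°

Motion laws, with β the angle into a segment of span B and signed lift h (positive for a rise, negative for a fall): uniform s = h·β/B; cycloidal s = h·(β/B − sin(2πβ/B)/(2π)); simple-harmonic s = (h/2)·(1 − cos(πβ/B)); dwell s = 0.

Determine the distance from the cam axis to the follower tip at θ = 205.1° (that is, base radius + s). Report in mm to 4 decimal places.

seg 1 [0°–153.2°] cycloidal, h=25: full span → s += 25 → s = 25.0000
seg 2 [153.2°–202.5°] dwell: s stays 25.0000
seg 3 [202.5°–304.6°] cycloidal, h=25: θ=205.1° here. β=2.6, B=102.1. 25·(0.0255 − sin(2π·0.0255)/(2π)) = 0.0027 → s = 25.0027
radial distance = base radius + s = 29 + 25.0027 = 54.0027

54.0027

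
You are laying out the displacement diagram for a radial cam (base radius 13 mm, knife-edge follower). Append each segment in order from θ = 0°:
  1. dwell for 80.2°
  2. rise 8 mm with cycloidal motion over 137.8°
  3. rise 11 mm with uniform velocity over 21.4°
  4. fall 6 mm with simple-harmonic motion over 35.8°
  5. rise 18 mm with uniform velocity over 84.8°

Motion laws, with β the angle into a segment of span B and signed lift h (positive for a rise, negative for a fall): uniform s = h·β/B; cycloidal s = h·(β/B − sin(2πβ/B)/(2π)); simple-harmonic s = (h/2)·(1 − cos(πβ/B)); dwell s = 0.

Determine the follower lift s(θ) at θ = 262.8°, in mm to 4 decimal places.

seg 1 [0°–80.2°] dwell: s stays 0.0000
seg 2 [80.2°–218°] cycloidal, h=8: full span → s += 8 → s = 8.0000
seg 3 [218°–239.4°] uniform, h=11: full span → s += 11 → s = 19.0000
seg 4 [239.4°–275.2°] simple-harmonic, h=-6: θ=262.8° here. β=23.4, B=35.8. -6/2·(1 − cos(π·0.6536)) = -4.3924 → s = 14.6076

14.6076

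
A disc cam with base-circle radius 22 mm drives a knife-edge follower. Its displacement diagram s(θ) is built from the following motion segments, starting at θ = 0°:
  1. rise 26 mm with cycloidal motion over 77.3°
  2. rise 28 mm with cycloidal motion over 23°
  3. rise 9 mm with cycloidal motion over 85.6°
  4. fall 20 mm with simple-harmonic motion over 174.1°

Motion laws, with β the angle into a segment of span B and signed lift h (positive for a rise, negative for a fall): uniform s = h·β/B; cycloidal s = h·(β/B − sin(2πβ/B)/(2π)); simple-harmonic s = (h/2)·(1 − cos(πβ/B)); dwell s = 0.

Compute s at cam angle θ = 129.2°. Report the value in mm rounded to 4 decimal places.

seg 1 [0°–77.3°] cycloidal, h=26: full span → s += 26 → s = 26.0000
seg 2 [77.3°–100.3°] cycloidal, h=28: full span → s += 28 → s = 54.0000
seg 3 [100.3°–185.9°] cycloidal, h=9: θ=129.2° here. β=28.9, B=85.6. 9·(0.3376 − sin(2π·0.3376)/(2π)) = 1.8178 → s = 55.8178

55.8178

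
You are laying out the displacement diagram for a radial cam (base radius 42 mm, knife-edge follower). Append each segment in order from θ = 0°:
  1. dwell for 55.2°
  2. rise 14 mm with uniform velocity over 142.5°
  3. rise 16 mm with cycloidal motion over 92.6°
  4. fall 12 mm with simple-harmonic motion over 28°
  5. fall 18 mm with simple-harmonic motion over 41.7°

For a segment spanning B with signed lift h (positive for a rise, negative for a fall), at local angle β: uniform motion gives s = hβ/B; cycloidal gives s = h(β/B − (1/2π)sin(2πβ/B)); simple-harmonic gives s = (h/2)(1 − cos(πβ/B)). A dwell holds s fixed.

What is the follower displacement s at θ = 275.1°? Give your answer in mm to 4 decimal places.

seg 1 [0°–55.2°] dwell: s stays 0.0000
seg 2 [55.2°–197.7°] uniform, h=14: full span → s += 14 → s = 14.0000
seg 3 [197.7°–290.3°] cycloidal, h=16: θ=275.1° here. β=77.4, B=92.6. 16·(0.8359 − sin(2π·0.8359)/(2π)) = 15.5585 → s = 29.5585

29.5585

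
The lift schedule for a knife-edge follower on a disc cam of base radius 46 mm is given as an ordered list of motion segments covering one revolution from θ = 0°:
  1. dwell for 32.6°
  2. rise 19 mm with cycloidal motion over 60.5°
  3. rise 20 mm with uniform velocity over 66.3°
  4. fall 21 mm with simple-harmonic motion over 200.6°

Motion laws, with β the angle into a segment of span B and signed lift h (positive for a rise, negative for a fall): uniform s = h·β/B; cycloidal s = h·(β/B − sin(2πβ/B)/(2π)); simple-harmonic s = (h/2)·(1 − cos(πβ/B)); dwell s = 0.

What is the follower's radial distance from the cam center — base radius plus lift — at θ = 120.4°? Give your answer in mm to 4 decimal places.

seg 1 [0°–32.6°] dwell: s stays 0.0000
seg 2 [32.6°–93.1°] cycloidal, h=19: full span → s += 19 → s = 19.0000
seg 3 [93.1°–159.4°] uniform, h=20: θ=120.4° here. β=27.3, B=66.3. 20·27.3/66.3 = 8.2353 → s = 27.2353
radial distance = base radius + s = 46 + 27.2353 = 73.2353

73.2353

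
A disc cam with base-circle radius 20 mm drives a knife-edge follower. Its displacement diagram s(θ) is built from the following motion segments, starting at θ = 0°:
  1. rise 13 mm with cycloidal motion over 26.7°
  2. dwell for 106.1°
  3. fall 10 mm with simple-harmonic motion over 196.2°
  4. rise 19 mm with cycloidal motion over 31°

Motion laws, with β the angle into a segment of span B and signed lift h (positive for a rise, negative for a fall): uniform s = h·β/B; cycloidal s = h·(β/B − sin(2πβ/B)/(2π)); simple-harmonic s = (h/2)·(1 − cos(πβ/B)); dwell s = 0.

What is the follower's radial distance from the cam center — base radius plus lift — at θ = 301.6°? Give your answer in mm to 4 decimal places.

seg 1 [0°–26.7°] cycloidal, h=13: full span → s += 13 → s = 13.0000
seg 2 [26.7°–132.8°] dwell: s stays 13.0000
seg 3 [132.8°–329°] simple-harmonic, h=-10: θ=301.6° here. β=168.8, B=196.2. -10/2·(1 − cos(π·0.8603)) = -9.5265 → s = 3.4735
radial distance = base radius + s = 20 + 3.4735 = 23.4735

23.4735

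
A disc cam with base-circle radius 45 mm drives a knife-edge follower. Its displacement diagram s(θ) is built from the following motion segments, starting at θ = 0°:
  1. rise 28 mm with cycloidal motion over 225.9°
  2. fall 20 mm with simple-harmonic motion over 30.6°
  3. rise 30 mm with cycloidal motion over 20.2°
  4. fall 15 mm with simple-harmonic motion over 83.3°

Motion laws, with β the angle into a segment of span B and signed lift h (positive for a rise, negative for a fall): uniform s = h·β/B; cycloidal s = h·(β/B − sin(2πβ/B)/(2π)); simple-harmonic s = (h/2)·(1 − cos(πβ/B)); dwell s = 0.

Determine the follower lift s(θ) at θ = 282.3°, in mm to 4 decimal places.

seg 1 [0°–225.9°] cycloidal, h=28: full span → s += 28 → s = 28.0000
seg 2 [225.9°–256.5°] simple-harmonic, h=-20: full span → s += -20 → s = 8.0000
seg 3 [256.5°–276.7°] cycloidal, h=30: full span → s += 30 → s = 38.0000
seg 4 [276.7°–360°] simple-harmonic, h=-15: θ=282.3° here. β=5.6, B=83.3. -15/2·(1 − cos(π·0.0672)) = -0.1666 → s = 37.8334

37.8334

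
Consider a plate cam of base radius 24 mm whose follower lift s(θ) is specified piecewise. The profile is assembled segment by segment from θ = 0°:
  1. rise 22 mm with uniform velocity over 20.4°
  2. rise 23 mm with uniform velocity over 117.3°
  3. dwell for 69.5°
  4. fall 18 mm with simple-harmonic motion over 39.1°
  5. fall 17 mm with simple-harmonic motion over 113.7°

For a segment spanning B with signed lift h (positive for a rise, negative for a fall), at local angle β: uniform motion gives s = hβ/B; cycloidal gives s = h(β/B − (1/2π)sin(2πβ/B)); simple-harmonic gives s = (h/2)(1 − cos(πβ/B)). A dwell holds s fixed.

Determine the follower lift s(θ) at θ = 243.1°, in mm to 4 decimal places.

seg 1 [0°–20.4°] uniform, h=22: full span → s += 22 → s = 22.0000
seg 2 [20.4°–137.7°] uniform, h=23: full span → s += 23 → s = 45.0000
seg 3 [137.7°–207.2°] dwell: s stays 45.0000
seg 4 [207.2°–246.3°] simple-harmonic, h=-18: θ=243.1° here. β=35.9, B=39.1. -18/2·(1 − cos(π·0.9182)) = -17.7042 → s = 27.2958

27.2958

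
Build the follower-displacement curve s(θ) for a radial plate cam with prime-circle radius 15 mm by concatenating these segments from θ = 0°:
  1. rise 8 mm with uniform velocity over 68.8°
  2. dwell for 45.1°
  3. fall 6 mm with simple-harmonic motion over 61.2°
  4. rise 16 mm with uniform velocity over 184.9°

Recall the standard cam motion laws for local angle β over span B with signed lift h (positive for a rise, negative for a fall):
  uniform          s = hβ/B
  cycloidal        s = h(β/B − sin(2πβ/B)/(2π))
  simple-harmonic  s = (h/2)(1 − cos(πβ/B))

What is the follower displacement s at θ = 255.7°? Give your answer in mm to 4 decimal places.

seg 1 [0°–68.8°] uniform, h=8: full span → s += 8 → s = 8.0000
seg 2 [68.8°–113.9°] dwell: s stays 8.0000
seg 3 [113.9°–175.1°] simple-harmonic, h=-6: full span → s += -6 → s = 2.0000
seg 4 [175.1°–360°] uniform, h=16: θ=255.7° here. β=80.6, B=184.9. 16·80.6/184.9 = 6.9746 → s = 8.9746

8.9746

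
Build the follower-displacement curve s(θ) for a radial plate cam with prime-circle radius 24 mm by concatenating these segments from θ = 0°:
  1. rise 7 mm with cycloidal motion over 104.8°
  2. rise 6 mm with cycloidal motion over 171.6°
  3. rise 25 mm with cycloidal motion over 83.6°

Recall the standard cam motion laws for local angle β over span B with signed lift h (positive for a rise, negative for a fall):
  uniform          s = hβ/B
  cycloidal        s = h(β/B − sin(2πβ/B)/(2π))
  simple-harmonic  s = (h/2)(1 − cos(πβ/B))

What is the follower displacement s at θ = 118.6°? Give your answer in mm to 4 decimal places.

seg 1 [0°–104.8°] cycloidal, h=7: full span → s += 7 → s = 7.0000
seg 2 [104.8°–276.4°] cycloidal, h=6: θ=118.6° here. β=13.8, B=171.6. 6·(0.0804 − sin(2π·0.0804)/(2π)) = 0.0203 → s = 7.0203

7.0203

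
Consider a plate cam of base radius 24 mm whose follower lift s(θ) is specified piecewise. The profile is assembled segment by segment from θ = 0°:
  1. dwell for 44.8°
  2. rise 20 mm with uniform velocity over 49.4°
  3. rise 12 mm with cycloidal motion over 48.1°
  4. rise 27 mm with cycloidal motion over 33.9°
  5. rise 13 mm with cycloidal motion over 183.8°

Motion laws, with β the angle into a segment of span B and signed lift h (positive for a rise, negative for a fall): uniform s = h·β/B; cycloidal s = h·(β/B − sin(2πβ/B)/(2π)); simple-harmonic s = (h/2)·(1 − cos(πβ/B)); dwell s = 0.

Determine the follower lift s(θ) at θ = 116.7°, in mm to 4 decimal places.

seg 1 [0°–44.8°] dwell: s stays 0.0000
seg 2 [44.8°–94.2°] uniform, h=20: full span → s += 20 → s = 20.0000
seg 3 [94.2°–142.3°] cycloidal, h=12: θ=116.7° here. β=22.5, B=48.1. 12·(0.4678 − sin(2π·0.4678)/(2π)) = 5.2292 → s = 25.2292

25.2292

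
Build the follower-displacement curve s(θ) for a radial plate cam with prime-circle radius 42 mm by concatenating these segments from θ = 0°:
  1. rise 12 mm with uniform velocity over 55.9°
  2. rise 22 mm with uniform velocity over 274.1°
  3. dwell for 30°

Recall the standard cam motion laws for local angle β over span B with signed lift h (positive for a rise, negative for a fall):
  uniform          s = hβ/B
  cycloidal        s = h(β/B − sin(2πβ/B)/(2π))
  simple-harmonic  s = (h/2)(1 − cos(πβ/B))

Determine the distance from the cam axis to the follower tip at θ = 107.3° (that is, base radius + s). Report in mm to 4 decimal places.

seg 1 [0°–55.9°] uniform, h=12: full span → s += 12 → s = 12.0000
seg 2 [55.9°–330°] uniform, h=22: θ=107.3° here. β=51.4, B=274.1. 22·51.4/274.1 = 4.1255 → s = 16.1255
radial distance = base radius + s = 42 + 16.1255 = 58.1255

58.1255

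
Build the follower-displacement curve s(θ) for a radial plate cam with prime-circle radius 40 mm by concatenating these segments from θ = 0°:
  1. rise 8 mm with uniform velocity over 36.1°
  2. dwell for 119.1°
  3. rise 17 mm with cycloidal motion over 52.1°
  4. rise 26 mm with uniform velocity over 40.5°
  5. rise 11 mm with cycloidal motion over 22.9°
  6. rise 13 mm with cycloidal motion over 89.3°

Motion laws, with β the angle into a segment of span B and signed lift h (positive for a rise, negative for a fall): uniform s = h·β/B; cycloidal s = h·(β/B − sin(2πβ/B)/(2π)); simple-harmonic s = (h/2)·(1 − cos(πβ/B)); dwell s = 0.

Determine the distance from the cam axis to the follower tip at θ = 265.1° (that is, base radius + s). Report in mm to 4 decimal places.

seg 1 [0°–36.1°] uniform, h=8: full span → s += 8 → s = 8.0000
seg 2 [36.1°–155.2°] dwell: s stays 8.0000
seg 3 [155.2°–207.3°] cycloidal, h=17: full span → s += 17 → s = 25.0000
seg 4 [207.3°–247.8°] uniform, h=26: full span → s += 26 → s = 51.0000
seg 5 [247.8°–270.7°] cycloidal, h=11: θ=265.1° here. β=17.3, B=22.9. 11·(0.7555 − sin(2π·0.7555)/(2π)) = 10.0597 → s = 61.0597
radial distance = base radius + s = 40 + 61.0597 = 101.0597

101.0597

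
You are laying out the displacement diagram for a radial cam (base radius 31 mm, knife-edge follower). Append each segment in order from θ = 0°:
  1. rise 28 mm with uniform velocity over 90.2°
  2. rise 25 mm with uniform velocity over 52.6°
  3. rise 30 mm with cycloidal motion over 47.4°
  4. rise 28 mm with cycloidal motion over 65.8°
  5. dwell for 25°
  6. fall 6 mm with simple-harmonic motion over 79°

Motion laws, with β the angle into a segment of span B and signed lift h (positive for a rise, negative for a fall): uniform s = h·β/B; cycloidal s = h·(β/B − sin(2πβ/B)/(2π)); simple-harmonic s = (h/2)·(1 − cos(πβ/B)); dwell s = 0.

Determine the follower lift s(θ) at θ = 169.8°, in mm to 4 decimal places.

seg 1 [0°–90.2°] uniform, h=28: full span → s += 28 → s = 28.0000
seg 2 [90.2°–142.8°] uniform, h=25: full span → s += 25 → s = 53.0000
seg 3 [142.8°–190.2°] cycloidal, h=30: θ=169.8° here. β=27, B=47.4. 30·(0.5696 − sin(2π·0.5696)/(2π)) = 19.1112 → s = 72.1112

72.1112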